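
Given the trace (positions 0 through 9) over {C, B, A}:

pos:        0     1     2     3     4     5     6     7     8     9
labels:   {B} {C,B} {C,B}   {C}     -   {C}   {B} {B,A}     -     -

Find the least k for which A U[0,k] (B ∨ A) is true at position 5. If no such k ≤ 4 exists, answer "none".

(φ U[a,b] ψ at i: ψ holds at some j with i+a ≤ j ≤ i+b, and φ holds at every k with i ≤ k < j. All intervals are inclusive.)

none

Need earliest j ≥ 5 with (B ∨ A), and A at every k in [5,j-1].
  j=5: rhs fails.
  j=6: rhs holds but lhs fails at k=5.
  j=7: rhs holds but lhs fails at k=5.
  j=8: rhs fails.
  j=9: rhs fails.
No witness within the range → none.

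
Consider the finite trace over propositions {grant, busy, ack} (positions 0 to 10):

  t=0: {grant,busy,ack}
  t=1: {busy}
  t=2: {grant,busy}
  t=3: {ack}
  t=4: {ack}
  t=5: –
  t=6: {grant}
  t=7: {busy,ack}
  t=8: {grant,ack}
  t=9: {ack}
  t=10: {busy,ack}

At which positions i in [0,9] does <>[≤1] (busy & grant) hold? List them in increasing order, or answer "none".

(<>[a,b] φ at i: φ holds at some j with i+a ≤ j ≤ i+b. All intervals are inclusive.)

0, 1, 2

Evaluate at each i in [0,9]:
  i=0: ✓ (witness j=0)
  i=1: ✓ (witness j=2)
  i=2: ✓ (witness j=2)
  i=3: ✗ (none in [3,4])
  i=4: ✗ (none in [4,5])
  i=5: ✗ (none in [5,6])
  i=6: ✗ (none in [6,7])
  i=7: ✗ (none in [7,8])
  i=8: ✗ (none in [8,9])
  i=9: ✗ (none in [9,10])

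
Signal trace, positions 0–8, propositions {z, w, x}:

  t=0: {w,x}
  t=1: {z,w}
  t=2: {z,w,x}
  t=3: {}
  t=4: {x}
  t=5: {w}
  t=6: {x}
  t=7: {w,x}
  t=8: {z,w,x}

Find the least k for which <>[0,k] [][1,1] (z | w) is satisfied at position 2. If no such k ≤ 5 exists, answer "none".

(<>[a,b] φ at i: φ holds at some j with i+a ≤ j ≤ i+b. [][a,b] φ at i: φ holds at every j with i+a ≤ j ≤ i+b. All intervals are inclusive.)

2

Scan j = 2,3,… for [][1,1] (z | w):
  j=2: fails
  j=3: fails
  j=4: holds
First hit at j=4, so smallest k = 4-2 = 2.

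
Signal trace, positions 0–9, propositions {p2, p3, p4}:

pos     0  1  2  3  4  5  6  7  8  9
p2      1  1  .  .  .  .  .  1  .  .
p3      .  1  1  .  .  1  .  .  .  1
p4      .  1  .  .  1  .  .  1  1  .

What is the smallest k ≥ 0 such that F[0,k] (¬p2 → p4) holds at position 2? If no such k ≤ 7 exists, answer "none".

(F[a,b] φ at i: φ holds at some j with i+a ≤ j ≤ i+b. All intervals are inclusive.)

2

Scan j = 2,3,… for (¬p2 → p4):
  j=2: fails
  j=3: fails
  j=4: holds
First hit at j=4, so smallest k = 4-2 = 2.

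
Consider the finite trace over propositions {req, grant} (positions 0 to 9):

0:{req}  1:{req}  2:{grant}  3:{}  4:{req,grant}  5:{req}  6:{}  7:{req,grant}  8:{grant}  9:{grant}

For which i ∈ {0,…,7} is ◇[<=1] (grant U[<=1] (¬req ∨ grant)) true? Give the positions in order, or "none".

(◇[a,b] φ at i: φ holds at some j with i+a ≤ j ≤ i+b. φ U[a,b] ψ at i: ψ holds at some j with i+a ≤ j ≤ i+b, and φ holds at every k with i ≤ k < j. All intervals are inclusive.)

Evaluate at each i in [0,7]:
  i=0: ✗ (none in [0,1])
  i=1: ✓ (witness j=2)
  i=2: ✓ (witness j=2)
  i=3: ✓ (witness j=3)
  i=4: ✓ (witness j=4)
  i=5: ✓ (witness j=6)
  i=6: ✓ (witness j=6)
  i=7: ✓ (witness j=7)

1, 2, 3, 4, 5, 6, 7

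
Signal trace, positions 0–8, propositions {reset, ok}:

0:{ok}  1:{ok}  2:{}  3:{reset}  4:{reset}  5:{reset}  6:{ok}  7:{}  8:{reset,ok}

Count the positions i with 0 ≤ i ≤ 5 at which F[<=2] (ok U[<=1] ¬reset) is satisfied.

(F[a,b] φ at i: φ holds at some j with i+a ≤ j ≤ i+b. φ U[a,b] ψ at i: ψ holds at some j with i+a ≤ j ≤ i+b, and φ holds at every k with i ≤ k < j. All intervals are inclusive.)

Evaluate at each i in [0,5]:
  i=0: ✓ (witness j=0)
  i=1: ✓ (witness j=1)
  i=2: ✓ (witness j=2)
  i=3: ✗ (none in [3,5])
  i=4: ✓ (witness j=6)
  i=5: ✓ (witness j=6)
Positions where it holds: {0, 1, 2, 4, 5} → 5.

5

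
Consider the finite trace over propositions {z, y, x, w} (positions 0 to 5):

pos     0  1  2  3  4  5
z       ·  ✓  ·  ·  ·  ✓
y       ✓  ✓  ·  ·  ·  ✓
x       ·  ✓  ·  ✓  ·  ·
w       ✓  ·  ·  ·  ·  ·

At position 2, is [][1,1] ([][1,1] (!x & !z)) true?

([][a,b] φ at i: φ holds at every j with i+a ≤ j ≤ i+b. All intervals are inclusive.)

Holds

Check [][1,1] (!x & !z) at every j in [3,3]:
  j=3: holds on [4,4]
All positions satisfy it → formula holds.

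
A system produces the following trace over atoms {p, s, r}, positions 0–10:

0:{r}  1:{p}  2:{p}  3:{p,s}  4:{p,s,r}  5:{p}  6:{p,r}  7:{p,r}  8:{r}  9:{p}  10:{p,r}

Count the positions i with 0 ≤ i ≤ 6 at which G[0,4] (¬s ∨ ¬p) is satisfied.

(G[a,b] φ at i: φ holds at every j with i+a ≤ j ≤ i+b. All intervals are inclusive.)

2

Evaluate at each i in [0,6]:
  i=0: ✗ (fails at j=3)
  i=1: ✗ (fails at j=3)
  i=2: ✗ (fails at j=3)
  i=3: ✗ (fails at j=3)
  i=4: ✗ (fails at j=4)
  i=5: ✓ (all of [5,9])
  i=6: ✓ (all of [6,10])
Positions where it holds: {5, 6} → 2.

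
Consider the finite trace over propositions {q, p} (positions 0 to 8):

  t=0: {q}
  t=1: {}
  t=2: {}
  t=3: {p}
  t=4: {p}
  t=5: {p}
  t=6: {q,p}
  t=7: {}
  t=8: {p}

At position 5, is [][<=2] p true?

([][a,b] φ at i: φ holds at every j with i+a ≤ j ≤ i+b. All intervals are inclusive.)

Check p at every j in [5,7]:
  j=5: true
  j=6: true
  j=7: false
Fails at j=7 → formula fails.

No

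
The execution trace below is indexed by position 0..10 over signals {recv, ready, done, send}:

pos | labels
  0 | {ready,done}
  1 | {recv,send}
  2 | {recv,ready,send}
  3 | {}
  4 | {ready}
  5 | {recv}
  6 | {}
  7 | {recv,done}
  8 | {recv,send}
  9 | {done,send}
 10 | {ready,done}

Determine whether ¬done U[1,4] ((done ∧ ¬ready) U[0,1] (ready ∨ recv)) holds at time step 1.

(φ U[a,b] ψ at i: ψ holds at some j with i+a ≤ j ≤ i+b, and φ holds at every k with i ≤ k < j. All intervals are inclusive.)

Need some j in [2,5] with ((done ∧ ¬ready) U[0,1] (ready ∨ recv)), and ¬done at every k in [1,j-1].
  j=2: ((done ∧ ¬ready) U[0,1] (ready ∨ recv)) holds; ¬done holds at every k in [1,1] → satisfied.

Holds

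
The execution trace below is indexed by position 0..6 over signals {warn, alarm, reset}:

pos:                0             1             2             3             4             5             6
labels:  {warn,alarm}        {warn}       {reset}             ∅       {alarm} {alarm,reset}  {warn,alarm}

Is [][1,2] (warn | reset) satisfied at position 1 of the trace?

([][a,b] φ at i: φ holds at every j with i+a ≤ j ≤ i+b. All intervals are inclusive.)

Does not hold

Check (warn | reset) at every j in [2,3]:
  j=2: true
  j=3: false
Fails at j=3 → formula fails.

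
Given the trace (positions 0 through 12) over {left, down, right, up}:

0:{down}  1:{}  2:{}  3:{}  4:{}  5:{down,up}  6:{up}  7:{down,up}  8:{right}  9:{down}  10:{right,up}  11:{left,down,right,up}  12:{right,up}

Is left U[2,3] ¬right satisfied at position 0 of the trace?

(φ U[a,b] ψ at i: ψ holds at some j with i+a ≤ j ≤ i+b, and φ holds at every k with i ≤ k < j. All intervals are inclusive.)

Need some j in [2,3] with ¬right, and left at every k in [0,j-1].
  j=2: ¬right holds, but left fails at k=0 → not this j.
  j=3: ¬right holds, but left fails at k=0 → not this j.
No j in the window works → until fails.

No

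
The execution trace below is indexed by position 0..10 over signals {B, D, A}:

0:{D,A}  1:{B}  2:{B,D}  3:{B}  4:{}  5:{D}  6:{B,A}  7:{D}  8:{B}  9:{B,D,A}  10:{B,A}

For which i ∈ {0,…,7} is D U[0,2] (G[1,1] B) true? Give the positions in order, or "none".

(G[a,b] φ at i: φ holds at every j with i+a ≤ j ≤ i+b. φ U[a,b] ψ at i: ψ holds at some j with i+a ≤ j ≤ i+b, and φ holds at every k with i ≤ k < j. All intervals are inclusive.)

Evaluate at each i in [0,7]:
  i=0: ✓ (rhs at j=0)
  i=1: ✓ (rhs at j=1)
  i=2: ✓ (rhs at j=2)
  i=3: ✗ (lhs fails at k=3 before rhs at j=5)
  i=4: ✗ (lhs fails at k=4 before rhs at j=5)
  i=5: ✓ (rhs at j=5)
  i=6: ✗ (lhs fails at k=6 before rhs at j=7)
  i=7: ✓ (rhs at j=7)

0, 1, 2, 5, 7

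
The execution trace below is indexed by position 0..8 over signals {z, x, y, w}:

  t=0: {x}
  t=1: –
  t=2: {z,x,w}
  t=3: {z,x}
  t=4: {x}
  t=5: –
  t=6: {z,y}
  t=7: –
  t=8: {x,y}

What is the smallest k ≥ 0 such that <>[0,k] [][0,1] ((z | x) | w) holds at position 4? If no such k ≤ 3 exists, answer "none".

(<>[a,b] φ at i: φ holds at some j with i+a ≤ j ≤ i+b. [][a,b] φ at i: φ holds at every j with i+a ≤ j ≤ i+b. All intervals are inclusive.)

Scan j = 4,5,… for [][0,1] ((z | x) | w):
  j=4: fails
  j=5: fails
  j=6: fails
  j=7: fails
No j in [4,7] satisfies it → none.

none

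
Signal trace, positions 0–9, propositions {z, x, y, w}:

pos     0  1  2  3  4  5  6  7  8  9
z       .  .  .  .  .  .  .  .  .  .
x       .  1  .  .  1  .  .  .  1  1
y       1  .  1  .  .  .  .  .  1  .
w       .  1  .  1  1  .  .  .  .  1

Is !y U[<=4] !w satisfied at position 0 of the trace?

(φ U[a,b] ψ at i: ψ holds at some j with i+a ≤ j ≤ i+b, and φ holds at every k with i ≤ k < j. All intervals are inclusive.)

Need some j in [0,4] with !w, and !y at every k in [0,j-1].
  j=0: !w holds; no prefix to check → satisfied.

Holds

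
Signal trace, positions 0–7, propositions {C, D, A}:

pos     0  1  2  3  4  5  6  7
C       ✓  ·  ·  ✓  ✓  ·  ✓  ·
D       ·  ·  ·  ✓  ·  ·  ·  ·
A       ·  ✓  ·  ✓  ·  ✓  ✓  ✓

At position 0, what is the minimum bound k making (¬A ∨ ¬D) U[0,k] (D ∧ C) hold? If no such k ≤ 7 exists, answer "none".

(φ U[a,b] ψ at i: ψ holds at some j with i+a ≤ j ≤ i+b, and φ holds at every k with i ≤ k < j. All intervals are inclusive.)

Need earliest j ≥ 0 with (D ∧ C), and (¬A ∨ ¬D) at every k in [0,j-1].
  j=0: rhs fails.
  j=1: rhs fails.
  j=2: rhs fails.
  j=3: rhs holds; lhs holds on [0,2]. k = 3.

3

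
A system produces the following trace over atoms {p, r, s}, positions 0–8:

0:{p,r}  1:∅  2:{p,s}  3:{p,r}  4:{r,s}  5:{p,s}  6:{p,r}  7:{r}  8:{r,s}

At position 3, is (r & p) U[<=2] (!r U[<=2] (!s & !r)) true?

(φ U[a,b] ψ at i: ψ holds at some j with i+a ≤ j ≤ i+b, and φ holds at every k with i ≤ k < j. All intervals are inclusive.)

Need some j in [3,5] with (!r U[<=2] (!s & !r)), and (r & p) at every k in [3,j-1].
  j=3: (!r U[<=2] (!s & !r)) — fails.
  j=4: (!r U[<=2] (!s & !r)) — fails.
  j=5: (!r U[<=2] (!s & !r)) — fails.
No j in the window works → until fails.

Does not hold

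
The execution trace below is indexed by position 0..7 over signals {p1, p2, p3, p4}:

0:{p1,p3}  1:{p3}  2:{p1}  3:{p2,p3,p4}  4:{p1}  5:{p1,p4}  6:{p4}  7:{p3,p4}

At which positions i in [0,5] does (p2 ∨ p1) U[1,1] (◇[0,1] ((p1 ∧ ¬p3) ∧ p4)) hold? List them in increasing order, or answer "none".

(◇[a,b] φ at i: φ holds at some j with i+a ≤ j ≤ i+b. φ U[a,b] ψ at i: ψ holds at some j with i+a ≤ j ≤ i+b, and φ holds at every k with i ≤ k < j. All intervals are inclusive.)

Evaluate at each i in [0,5]:
  i=0: ✗ (no rhs in [1,1])
  i=1: ✗ (no rhs in [2,2])
  i=2: ✗ (no rhs in [3,3])
  i=3: ✓ (rhs at j=4; lhs holds on [3,3])
  i=4: ✓ (rhs at j=5; lhs holds on [4,4])
  i=5: ✗ (no rhs in [6,6])

3, 4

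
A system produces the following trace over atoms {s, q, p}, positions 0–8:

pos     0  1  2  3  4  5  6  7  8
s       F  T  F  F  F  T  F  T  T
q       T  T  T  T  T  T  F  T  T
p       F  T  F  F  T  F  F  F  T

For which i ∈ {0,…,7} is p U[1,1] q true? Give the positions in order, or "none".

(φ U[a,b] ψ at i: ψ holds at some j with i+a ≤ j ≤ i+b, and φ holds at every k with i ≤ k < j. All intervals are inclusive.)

Evaluate at each i in [0,7]:
  i=0: ✗ (lhs fails at k=0 before rhs at j=1)
  i=1: ✓ (rhs at j=2; lhs holds on [1,1])
  i=2: ✗ (lhs fails at k=2 before rhs at j=3)
  i=3: ✗ (lhs fails at k=3 before rhs at j=4)
  i=4: ✓ (rhs at j=5; lhs holds on [4,4])
  i=5: ✗ (no rhs in [6,6])
  i=6: ✗ (lhs fails at k=6 before rhs at j=7)
  i=7: ✗ (lhs fails at k=7 before rhs at j=8)

1, 4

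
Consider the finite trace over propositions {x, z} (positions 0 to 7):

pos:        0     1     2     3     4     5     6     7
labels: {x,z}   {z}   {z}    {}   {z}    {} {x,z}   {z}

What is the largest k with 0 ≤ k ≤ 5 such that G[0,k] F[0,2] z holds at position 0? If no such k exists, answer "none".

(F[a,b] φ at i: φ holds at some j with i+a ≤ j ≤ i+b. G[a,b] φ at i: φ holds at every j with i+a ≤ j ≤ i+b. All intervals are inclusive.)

5

F[0,2] z must hold from j=0 onward; find where it first fails.
  j=0: holds
  j=1: holds
  j=2: holds
  j=3: holds
  j=4: holds
  j=5: holds
Holds through j=5; largest k = 5.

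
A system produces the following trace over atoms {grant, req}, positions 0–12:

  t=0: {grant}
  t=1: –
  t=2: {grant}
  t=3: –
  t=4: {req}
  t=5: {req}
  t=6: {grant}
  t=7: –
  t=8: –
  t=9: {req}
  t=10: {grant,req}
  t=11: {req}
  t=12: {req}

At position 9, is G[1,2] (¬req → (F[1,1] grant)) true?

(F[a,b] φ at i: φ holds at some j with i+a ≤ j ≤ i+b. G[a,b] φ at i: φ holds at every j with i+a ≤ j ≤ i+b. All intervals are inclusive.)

Check (¬req → (F[1,1] grant)) at every j in [10,11]:
  j=10: antecedent false → ✓
  j=11: antecedent false → ✓
All positions satisfy it → formula holds.

Holds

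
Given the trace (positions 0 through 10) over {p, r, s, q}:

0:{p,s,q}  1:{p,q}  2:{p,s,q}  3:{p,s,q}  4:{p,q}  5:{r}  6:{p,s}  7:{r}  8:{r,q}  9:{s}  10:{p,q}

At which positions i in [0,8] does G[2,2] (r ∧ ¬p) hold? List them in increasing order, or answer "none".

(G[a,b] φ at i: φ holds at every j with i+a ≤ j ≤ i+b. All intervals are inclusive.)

Evaluate at each i in [0,8]:
  i=0: ✗ (fails at j=2)
  i=1: ✗ (fails at j=3)
  i=2: ✗ (fails at j=4)
  i=3: ✓ (all of [5,5])
  i=4: ✗ (fails at j=6)
  i=5: ✓ (all of [7,7])
  i=6: ✓ (all of [8,8])
  i=7: ✗ (fails at j=9)
  i=8: ✗ (fails at j=10)

3, 5, 6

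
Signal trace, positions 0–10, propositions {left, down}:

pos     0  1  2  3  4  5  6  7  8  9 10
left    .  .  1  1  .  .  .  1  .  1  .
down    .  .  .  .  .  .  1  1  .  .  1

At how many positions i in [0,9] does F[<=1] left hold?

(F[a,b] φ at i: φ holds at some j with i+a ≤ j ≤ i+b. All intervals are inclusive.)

Evaluate at each i in [0,9]:
  i=0: ✗ (none in [0,1])
  i=1: ✓ (witness j=2)
  i=2: ✓ (witness j=2)
  i=3: ✓ (witness j=3)
  i=4: ✗ (none in [4,5])
  i=5: ✗ (none in [5,6])
  i=6: ✓ (witness j=7)
  i=7: ✓ (witness j=7)
  i=8: ✓ (witness j=9)
  i=9: ✓ (witness j=9)
Positions where it holds: {1, 2, 3, 6, 7, 8, 9} → 7.

7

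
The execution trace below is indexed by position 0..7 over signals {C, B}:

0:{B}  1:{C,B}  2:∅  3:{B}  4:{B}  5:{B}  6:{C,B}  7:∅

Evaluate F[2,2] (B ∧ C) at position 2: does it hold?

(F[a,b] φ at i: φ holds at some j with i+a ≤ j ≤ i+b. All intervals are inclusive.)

Check (B ∧ C) at each j in [4,4]:
  j=4: false
No position in the window satisfies it → formula fails.

Does not hold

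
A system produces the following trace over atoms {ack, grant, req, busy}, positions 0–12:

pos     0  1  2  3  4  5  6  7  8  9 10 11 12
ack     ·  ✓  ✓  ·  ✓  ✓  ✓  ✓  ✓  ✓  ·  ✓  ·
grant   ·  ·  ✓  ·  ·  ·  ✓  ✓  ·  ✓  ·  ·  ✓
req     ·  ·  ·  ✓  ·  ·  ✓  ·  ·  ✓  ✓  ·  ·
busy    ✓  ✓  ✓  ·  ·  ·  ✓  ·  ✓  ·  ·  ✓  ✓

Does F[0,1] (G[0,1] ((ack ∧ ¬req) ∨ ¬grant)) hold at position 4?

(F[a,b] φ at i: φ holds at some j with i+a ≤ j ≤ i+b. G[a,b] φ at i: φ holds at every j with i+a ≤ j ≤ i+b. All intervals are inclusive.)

Yes

Check G[0,1] ((ack ∧ ¬req) ∨ ¬grant) at each j in [4,5]:
  j=4: holds on [4,5]
  j=5: fails at 6
Found at j=4 → formula holds.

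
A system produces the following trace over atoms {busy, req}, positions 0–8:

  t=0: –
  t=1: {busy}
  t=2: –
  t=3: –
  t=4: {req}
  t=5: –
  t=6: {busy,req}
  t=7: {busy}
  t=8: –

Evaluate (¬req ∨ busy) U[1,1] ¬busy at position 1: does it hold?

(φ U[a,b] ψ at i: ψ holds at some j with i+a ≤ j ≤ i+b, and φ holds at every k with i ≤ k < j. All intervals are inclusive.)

Need some j in [2,2] with ¬busy, and (¬req ∨ busy) at every k in [1,j-1].
  j=2: ¬busy holds; (¬req ∨ busy) holds at every k in [1,1] → satisfied.

Yes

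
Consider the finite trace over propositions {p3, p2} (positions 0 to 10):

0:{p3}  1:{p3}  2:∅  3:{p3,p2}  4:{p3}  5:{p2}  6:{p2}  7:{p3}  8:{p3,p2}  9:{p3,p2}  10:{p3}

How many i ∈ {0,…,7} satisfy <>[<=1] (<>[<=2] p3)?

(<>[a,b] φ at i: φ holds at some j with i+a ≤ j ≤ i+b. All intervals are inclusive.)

8

Evaluate at each i in [0,7]:
  i=0: ✓ (witness j=0)
  i=1: ✓ (witness j=1)
  i=2: ✓ (witness j=2)
  i=3: ✓ (witness j=3)
  i=4: ✓ (witness j=4)
  i=5: ✓ (witness j=5)
  i=6: ✓ (witness j=6)
  i=7: ✓ (witness j=7)
Positions where it holds: {0, 1, 2, 3, 4, 5, 6, 7} → 8.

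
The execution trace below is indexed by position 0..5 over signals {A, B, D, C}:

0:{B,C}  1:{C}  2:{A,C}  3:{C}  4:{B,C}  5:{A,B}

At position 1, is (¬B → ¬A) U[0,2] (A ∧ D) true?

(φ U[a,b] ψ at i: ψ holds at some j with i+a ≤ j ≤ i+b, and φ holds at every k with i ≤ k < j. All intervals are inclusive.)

Does not hold

Need some j in [1,3] with (A ∧ D), and (¬B → ¬A) at every k in [1,j-1].
  j=1: (A ∧ D) false.
  j=2: (A ∧ D) false.
  j=3: (A ∧ D) false.
No j in the window works → until fails.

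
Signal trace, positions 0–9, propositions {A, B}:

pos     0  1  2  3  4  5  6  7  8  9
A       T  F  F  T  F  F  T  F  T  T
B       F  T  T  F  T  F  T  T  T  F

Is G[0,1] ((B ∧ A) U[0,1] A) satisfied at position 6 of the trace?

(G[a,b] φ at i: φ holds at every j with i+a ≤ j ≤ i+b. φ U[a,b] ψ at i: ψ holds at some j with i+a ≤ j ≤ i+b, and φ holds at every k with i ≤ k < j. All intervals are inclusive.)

Does not hold

Check ((B ∧ A) U[0,1] A) at every j in [6,7]:
  j=6: holds
  j=7: fails
Fails at j=7 → formula fails.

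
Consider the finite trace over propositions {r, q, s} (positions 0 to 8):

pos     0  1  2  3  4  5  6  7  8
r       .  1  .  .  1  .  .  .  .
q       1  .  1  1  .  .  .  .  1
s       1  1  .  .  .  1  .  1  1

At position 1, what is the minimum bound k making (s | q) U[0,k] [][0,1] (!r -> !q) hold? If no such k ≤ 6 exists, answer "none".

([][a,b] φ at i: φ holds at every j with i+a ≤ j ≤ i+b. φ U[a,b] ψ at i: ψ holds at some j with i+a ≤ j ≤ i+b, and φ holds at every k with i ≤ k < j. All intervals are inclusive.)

3

Need earliest j ≥ 1 with [][0,1] (!r -> !q), and (s | q) at every k in [1,j-1].
  j=1: rhs fails.
  j=2: rhs fails.
  j=3: rhs fails.
  j=4: rhs holds; lhs holds on [1,3]. k = 3.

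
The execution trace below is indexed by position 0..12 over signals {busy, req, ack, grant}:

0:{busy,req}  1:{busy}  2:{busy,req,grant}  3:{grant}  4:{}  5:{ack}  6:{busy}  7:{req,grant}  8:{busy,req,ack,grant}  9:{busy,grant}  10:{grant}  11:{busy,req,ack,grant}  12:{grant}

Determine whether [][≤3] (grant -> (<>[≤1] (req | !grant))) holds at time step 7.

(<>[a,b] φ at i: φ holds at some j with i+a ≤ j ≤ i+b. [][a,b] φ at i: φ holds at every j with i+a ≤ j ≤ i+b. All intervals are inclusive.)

False

Check (grant -> (<>[≤1] (req | !grant))) at every j in [7,10]:
  j=7: antecedent true; consequent holds (witness at 7) → ✓
  j=8: antecedent true; consequent holds (witness at 8) → ✓
  j=9: antecedent true; consequent fails (none in [9,10]) → ✗
  j=10: antecedent true; consequent holds (witness at 11) → ✓
Fails at j=9 → formula fails.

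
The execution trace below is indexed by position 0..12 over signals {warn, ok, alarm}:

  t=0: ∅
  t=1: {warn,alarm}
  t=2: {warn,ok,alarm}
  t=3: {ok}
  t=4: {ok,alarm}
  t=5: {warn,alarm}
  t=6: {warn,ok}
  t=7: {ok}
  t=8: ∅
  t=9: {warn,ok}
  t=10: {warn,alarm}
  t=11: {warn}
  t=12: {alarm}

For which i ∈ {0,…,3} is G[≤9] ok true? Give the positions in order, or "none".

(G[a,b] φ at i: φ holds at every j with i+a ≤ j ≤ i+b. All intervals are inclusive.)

none

Evaluate at each i in [0,3]:
  i=0: ✗ (fails at j=0)
  i=1: ✗ (fails at j=1)
  i=2: ✗ (fails at j=5)
  i=3: ✗ (fails at j=5)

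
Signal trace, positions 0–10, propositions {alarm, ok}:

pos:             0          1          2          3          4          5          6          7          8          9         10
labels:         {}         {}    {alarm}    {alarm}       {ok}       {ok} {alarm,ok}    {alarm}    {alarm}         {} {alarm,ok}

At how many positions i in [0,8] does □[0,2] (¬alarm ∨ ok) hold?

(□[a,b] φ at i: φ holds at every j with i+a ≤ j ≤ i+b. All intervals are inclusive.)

1

Evaluate at each i in [0,8]:
  i=0: ✗ (fails at j=2)
  i=1: ✗ (fails at j=2)
  i=2: ✗ (fails at j=2)
  i=3: ✗ (fails at j=3)
  i=4: ✓ (all of [4,6])
  i=5: ✗ (fails at j=7)
  i=6: ✗ (fails at j=7)
  i=7: ✗ (fails at j=7)
  i=8: ✗ (fails at j=8)
Positions where it holds: {4} → 1.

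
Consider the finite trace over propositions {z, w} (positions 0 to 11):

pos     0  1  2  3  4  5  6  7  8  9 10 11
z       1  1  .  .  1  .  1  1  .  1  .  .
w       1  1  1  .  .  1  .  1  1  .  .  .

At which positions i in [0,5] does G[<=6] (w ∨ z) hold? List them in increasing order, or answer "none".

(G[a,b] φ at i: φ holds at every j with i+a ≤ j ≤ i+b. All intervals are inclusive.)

none

Evaluate at each i in [0,5]:
  i=0: ✗ (fails at j=3)
  i=1: ✗ (fails at j=3)
  i=2: ✗ (fails at j=3)
  i=3: ✗ (fails at j=3)
  i=4: ✗ (fails at j=10)
  i=5: ✗ (fails at j=10)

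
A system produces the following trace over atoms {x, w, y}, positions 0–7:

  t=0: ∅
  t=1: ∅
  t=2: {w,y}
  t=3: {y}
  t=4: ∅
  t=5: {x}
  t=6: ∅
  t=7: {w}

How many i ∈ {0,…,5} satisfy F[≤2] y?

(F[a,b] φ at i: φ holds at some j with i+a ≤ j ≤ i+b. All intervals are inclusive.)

Evaluate at each i in [0,5]:
  i=0: ✓ (witness j=2)
  i=1: ✓ (witness j=2)
  i=2: ✓ (witness j=2)
  i=3: ✓ (witness j=3)
  i=4: ✗ (none in [4,6])
  i=5: ✗ (none in [5,7])
Positions where it holds: {0, 1, 2, 3} → 4.

4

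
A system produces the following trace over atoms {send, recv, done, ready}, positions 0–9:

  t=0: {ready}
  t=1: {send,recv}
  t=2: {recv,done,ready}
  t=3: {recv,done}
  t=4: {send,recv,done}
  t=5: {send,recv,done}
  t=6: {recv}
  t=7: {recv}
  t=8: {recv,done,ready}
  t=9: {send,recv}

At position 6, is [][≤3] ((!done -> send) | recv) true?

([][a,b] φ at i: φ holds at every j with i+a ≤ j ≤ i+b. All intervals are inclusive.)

Check ((!done -> send) | recv) at every j in [6,9]:
  j=6: true
  j=7: true
  j=8: true
  j=9: true
All positions satisfy it → formula holds.

Yes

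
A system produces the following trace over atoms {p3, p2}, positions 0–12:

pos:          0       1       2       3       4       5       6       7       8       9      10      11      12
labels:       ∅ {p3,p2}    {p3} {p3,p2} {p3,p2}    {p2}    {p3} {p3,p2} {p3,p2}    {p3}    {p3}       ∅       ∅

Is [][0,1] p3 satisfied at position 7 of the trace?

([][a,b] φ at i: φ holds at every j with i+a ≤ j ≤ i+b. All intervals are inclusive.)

Check p3 at every j in [7,8]:
  j=7: true
  j=8: true
All positions satisfy it → formula holds.

True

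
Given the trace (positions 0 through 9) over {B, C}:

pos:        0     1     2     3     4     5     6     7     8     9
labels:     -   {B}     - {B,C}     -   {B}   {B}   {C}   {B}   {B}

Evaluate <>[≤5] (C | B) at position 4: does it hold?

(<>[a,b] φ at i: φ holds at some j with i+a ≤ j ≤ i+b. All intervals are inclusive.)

Check (C | B) at each j in [4,9]:
  j=4: false
  j=5: true
  j=6: true
  j=7: true
  j=8: true
  j=9: true
Found at j=5 → formula holds.

Holds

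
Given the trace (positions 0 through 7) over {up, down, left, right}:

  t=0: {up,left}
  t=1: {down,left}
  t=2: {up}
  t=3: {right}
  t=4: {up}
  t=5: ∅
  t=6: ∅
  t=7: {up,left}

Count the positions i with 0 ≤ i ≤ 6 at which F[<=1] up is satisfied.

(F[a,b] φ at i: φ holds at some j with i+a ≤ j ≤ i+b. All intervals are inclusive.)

Evaluate at each i in [0,6]:
  i=0: ✓ (witness j=0)
  i=1: ✓ (witness j=2)
  i=2: ✓ (witness j=2)
  i=3: ✓ (witness j=4)
  i=4: ✓ (witness j=4)
  i=5: ✗ (none in [5,6])
  i=6: ✓ (witness j=7)
Positions where it holds: {0, 1, 2, 3, 4, 6} → 6.

6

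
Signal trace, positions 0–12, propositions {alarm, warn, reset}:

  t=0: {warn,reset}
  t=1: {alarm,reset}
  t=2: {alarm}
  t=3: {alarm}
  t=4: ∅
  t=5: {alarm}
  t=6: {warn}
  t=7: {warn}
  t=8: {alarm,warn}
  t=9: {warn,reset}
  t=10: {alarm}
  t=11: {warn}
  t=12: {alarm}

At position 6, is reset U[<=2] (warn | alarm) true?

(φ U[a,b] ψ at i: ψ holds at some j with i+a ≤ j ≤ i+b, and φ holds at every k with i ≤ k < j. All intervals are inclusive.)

Holds

Need some j in [6,8] with (warn | alarm), and reset at every k in [6,j-1].
  j=6: (warn | alarm) holds; no prefix to check → satisfied.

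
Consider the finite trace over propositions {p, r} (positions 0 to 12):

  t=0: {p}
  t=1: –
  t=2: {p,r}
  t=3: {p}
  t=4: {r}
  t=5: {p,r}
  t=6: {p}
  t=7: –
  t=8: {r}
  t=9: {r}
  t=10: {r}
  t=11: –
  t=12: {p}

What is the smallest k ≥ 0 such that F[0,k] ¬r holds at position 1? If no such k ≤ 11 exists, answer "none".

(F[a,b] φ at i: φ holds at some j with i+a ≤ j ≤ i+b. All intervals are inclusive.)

Scan j = 1,2,… for ¬r:
  j=1: holds
First hit at j=1, so smallest k = 1-1 = 0.

0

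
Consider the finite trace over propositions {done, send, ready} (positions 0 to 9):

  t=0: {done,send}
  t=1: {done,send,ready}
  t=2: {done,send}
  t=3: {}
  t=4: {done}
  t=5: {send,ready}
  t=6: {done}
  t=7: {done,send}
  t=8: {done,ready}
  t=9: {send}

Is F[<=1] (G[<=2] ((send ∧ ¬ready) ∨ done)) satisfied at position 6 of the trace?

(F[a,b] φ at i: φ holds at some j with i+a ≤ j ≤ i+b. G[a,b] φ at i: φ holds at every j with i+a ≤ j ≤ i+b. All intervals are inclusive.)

Check G[<=2] ((send ∧ ¬ready) ∨ done) at each j in [6,7]:
  j=6: holds on [6,8]
  j=7: holds on [7,9]
Found at j=6 → formula holds.

True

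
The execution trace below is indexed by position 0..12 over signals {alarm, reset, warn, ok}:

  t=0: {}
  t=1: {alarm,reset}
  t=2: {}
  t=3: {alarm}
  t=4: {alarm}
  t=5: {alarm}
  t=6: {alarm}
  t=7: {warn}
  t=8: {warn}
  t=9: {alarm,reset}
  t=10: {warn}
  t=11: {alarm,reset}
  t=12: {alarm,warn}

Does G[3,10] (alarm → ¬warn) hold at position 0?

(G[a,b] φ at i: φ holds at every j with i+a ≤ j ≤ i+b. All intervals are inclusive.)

Yes

Check (alarm → ¬warn) at every j in [3,10]:
  j=3: antecedent true; consequent true → ✓
  j=4: antecedent true; consequent true → ✓
  j=5: antecedent true; consequent true → ✓
  j=6: antecedent true; consequent true → ✓
  j=7: antecedent false → ✓
  j=8: antecedent false → ✓
  j=9: antecedent true; consequent true → ✓
  j=10: antecedent false → ✓
All positions satisfy it → formula holds.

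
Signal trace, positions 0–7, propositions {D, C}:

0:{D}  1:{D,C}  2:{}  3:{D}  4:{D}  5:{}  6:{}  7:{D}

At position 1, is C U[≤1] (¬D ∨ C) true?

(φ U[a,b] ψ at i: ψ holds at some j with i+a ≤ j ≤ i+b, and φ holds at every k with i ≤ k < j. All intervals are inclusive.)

Yes

Need some j in [1,2] with (¬D ∨ C), and C at every k in [1,j-1].
  j=1: (¬D ∨ C) holds; no prefix to check → satisfied.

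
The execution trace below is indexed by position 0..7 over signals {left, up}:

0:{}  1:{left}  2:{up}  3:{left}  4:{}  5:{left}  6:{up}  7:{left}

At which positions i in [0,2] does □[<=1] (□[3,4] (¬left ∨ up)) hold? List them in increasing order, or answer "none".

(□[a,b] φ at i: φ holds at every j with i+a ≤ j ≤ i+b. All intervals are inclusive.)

Evaluate at each i in [0,2]:
  i=0: ✗ (fails at j=0)
  i=1: ✗ (fails at j=1)
  i=2: ✗ (fails at j=2)

none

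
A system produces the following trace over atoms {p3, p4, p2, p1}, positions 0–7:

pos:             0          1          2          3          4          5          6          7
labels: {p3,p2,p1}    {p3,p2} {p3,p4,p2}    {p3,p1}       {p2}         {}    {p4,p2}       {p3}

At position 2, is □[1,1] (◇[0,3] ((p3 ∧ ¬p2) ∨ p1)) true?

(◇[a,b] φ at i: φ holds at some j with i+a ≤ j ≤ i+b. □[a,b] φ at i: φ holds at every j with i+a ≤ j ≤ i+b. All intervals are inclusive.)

Check ◇[0,3] ((p3 ∧ ¬p2) ∨ p1) at every j in [3,3]:
  j=3: holds (witness at 3)
All positions satisfy it → formula holds.

True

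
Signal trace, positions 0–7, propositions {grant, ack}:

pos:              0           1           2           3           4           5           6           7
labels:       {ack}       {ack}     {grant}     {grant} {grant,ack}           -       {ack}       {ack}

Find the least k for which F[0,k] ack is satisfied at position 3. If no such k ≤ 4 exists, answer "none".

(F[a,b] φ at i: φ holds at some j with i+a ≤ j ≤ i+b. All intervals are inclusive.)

Scan j = 3,4,… for ack:
  j=3: fails
  j=4: holds
First hit at j=4, so smallest k = 4-3 = 1.

1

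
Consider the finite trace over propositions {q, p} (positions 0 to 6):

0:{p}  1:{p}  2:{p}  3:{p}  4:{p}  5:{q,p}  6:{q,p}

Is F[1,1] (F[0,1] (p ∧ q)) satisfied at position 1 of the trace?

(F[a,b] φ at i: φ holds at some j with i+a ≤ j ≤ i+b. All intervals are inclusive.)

Check F[0,1] (p ∧ q) at each j in [2,2]:
  j=2: fails (none in [2,3])
No position in the window satisfies it → formula fails.

Does not hold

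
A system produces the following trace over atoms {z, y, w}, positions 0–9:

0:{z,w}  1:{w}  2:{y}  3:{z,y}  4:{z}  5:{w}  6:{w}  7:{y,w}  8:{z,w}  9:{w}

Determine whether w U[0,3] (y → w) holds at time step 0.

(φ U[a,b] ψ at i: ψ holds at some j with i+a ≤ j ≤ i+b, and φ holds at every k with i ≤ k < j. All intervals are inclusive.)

Yes

Need some j in [0,3] with (y → w), and w at every k in [0,j-1].
  j=0: (y → w) holds; no prefix to check → satisfied.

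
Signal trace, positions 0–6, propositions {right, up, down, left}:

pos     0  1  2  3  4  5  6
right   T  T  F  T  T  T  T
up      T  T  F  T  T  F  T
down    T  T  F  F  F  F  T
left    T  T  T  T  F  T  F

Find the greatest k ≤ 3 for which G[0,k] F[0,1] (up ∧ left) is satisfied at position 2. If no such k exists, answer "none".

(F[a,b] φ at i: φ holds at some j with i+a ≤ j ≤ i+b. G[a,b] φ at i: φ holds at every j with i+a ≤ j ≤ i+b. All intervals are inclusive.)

F[0,1] (up ∧ left) must hold from j=2 onward; find where it first fails.
  j=2: holds
  j=3: holds
  j=4: fails
Holds on [2,3], so largest k = 1.

1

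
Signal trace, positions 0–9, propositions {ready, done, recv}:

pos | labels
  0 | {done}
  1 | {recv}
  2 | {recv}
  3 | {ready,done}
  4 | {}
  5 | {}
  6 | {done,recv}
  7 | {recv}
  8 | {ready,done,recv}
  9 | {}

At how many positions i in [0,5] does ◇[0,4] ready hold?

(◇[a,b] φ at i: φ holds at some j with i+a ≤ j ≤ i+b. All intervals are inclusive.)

6

Evaluate at each i in [0,5]:
  i=0: ✓ (witness j=3)
  i=1: ✓ (witness j=3)
  i=2: ✓ (witness j=3)
  i=3: ✓ (witness j=3)
  i=4: ✓ (witness j=8)
  i=5: ✓ (witness j=8)
Positions where it holds: {0, 1, 2, 3, 4, 5} → 6.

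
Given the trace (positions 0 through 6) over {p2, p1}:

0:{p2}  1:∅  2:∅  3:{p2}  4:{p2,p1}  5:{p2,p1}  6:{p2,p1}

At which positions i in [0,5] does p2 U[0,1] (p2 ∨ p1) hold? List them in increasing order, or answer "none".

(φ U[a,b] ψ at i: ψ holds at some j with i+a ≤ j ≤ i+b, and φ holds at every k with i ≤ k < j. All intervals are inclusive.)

Evaluate at each i in [0,5]:
  i=0: ✓ (rhs at j=0)
  i=1: ✗ (no rhs in [1,2])
  i=2: ✗ (lhs fails at k=2 before rhs at j=3)
  i=3: ✓ (rhs at j=3)
  i=4: ✓ (rhs at j=4)
  i=5: ✓ (rhs at j=5)

0, 3, 4, 5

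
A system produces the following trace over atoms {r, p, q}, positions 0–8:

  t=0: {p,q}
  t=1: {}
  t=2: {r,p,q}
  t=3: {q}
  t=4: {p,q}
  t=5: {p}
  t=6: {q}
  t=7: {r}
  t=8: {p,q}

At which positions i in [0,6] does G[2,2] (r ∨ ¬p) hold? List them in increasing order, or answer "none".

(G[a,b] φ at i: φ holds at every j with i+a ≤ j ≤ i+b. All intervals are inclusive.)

0, 1, 4, 5

Evaluate at each i in [0,6]:
  i=0: ✓ (all of [2,2])
  i=1: ✓ (all of [3,3])
  i=2: ✗ (fails at j=4)
  i=3: ✗ (fails at j=5)
  i=4: ✓ (all of [6,6])
  i=5: ✓ (all of [7,7])
  i=6: ✗ (fails at j=8)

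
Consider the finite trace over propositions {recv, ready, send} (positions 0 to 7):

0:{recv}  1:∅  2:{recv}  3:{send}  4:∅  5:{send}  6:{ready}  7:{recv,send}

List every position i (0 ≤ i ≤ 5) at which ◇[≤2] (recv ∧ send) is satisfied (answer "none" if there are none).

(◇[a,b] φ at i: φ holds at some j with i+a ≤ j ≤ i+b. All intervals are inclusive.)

5

Evaluate at each i in [0,5]:
  i=0: ✗ (none in [0,2])
  i=1: ✗ (none in [1,3])
  i=2: ✗ (none in [2,4])
  i=3: ✗ (none in [3,5])
  i=4: ✗ (none in [4,6])
  i=5: ✓ (witness j=7)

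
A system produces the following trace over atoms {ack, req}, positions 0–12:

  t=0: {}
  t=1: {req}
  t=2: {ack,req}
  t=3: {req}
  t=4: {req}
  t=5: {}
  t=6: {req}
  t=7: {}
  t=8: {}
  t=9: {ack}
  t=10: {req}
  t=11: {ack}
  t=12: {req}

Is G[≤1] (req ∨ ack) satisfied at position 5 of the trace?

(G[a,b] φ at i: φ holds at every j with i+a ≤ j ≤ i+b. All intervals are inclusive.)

Check (req ∨ ack) at every j in [5,6]:
  j=5: false
  j=6: true
Fails at j=5 → formula fails.

Does not hold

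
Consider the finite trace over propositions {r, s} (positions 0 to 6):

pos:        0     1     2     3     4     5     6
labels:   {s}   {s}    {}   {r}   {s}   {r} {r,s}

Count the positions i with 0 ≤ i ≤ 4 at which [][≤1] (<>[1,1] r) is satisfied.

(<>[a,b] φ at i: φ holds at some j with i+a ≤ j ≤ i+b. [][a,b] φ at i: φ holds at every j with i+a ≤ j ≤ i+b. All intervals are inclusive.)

Evaluate at each i in [0,4]:
  i=0: ✗ (fails at j=0)
  i=1: ✗ (fails at j=1)
  i=2: ✗ (fails at j=3)
  i=3: ✗ (fails at j=3)
  i=4: ✓ (all of [4,5])
Positions where it holds: {4} → 1.

1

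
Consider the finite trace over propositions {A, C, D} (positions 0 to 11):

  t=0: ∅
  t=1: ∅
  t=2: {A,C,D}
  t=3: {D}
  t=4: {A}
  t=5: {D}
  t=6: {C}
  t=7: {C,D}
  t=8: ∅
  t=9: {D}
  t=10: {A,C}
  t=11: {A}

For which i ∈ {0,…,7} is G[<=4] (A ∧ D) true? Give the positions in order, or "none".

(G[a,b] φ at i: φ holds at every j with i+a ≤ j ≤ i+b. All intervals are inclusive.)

Evaluate at each i in [0,7]:
  i=0: ✗ (fails at j=0)
  i=1: ✗ (fails at j=1)
  i=2: ✗ (fails at j=3)
  i=3: ✗ (fails at j=3)
  i=4: ✗ (fails at j=4)
  i=5: ✗ (fails at j=5)
  i=6: ✗ (fails at j=6)
  i=7: ✗ (fails at j=7)

none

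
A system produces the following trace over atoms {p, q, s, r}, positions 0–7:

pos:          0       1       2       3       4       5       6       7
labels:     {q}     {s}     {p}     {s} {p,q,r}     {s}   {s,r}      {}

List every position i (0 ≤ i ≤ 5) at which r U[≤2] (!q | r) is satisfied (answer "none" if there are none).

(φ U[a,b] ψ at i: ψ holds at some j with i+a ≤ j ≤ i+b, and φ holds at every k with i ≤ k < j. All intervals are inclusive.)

1, 2, 3, 4, 5

Evaluate at each i in [0,5]:
  i=0: ✗ (lhs fails at k=0 before rhs at j=1)
  i=1: ✓ (rhs at j=1)
  i=2: ✓ (rhs at j=2)
  i=3: ✓ (rhs at j=3)
  i=4: ✓ (rhs at j=4)
  i=5: ✓ (rhs at j=5)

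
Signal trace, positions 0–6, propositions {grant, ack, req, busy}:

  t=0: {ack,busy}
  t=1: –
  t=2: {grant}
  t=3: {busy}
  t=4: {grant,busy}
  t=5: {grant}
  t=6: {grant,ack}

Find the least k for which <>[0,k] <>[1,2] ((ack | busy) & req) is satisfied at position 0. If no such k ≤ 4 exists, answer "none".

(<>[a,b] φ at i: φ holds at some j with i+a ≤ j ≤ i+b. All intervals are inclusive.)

none

Scan j = 0,1,… for <>[1,2] ((ack | busy) & req):
  j=0: fails
  j=1: fails
  j=2: fails
  j=3: fails
  j=4: fails
No j in [0,4] satisfies it → none.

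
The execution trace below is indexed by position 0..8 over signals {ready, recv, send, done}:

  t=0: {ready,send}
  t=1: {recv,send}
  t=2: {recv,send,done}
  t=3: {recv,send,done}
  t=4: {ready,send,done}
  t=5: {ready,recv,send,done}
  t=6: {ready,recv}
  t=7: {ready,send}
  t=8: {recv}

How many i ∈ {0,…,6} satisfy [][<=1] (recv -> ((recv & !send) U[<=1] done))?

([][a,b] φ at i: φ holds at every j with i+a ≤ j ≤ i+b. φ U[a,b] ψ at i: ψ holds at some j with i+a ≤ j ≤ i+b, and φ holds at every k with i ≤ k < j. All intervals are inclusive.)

Evaluate at each i in [0,6]:
  i=0: ✗ (fails at j=1)
  i=1: ✗ (fails at j=1)
  i=2: ✓ (all of [2,3])
  i=3: ✓ (all of [3,4])
  i=4: ✓ (all of [4,5])
  i=5: ✗ (fails at j=6)
  i=6: ✗ (fails at j=6)
Positions where it holds: {2, 3, 4} → 3.

3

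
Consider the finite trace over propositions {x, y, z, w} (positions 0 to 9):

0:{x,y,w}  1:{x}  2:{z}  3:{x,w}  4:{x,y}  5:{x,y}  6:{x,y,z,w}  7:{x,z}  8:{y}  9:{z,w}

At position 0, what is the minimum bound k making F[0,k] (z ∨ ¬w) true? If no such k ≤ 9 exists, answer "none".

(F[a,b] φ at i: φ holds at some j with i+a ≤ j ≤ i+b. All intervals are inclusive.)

Scan j = 0,1,… for (z ∨ ¬w):
  j=0: fails
  j=1: holds
First hit at j=1, so smallest k = 1-0 = 1.

1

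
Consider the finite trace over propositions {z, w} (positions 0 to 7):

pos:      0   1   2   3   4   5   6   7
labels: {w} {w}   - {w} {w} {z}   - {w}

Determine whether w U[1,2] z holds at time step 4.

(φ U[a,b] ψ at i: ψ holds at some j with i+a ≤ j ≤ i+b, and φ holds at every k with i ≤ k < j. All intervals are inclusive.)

Need some j in [5,6] with z, and w at every k in [4,j-1].
  j=5: z holds; w holds at every k in [4,4] → satisfied.

Yes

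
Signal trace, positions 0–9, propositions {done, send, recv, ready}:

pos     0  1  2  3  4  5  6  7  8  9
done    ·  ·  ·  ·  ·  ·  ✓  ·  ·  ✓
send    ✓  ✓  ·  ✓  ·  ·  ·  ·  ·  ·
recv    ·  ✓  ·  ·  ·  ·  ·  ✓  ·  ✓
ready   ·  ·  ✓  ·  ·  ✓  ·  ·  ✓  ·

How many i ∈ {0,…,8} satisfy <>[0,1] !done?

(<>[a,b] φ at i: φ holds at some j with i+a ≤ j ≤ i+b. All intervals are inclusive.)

Evaluate at each i in [0,8]:
  i=0: ✓ (witness j=0)
  i=1: ✓ (witness j=1)
  i=2: ✓ (witness j=2)
  i=3: ✓ (witness j=3)
  i=4: ✓ (witness j=4)
  i=5: ✓ (witness j=5)
  i=6: ✓ (witness j=7)
  i=7: ✓ (witness j=7)
  i=8: ✓ (witness j=8)
Positions where it holds: {0, 1, 2, 3, 4, 5, 6, 7, 8} → 9.

9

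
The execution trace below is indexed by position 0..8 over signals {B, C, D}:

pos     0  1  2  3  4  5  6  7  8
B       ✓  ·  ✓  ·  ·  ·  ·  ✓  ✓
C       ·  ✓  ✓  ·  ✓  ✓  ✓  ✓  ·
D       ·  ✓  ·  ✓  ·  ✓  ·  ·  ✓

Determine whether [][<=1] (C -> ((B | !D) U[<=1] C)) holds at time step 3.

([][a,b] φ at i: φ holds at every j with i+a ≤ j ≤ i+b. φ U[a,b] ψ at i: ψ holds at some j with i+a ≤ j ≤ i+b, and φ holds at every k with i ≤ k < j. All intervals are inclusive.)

Yes

Check (C -> ((B | !D) U[<=1] C)) at every j in [3,4]:
  j=3: antecedent false → ✓
  j=4: antecedent true; consequent holds → ✓
All positions satisfy it → formula holds.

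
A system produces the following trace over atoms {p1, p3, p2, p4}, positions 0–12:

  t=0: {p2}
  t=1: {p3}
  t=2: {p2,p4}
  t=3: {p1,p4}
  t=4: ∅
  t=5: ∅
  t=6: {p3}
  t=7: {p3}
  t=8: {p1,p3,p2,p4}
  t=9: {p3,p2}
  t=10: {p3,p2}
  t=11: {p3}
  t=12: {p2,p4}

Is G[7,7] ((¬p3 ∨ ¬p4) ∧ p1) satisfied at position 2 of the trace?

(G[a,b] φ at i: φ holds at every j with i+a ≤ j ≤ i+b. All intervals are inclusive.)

Does not hold

Check ((¬p3 ∨ ¬p4) ∧ p1) at every j in [9,9]:
  j=9: false
Fails at j=9 → formula fails.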